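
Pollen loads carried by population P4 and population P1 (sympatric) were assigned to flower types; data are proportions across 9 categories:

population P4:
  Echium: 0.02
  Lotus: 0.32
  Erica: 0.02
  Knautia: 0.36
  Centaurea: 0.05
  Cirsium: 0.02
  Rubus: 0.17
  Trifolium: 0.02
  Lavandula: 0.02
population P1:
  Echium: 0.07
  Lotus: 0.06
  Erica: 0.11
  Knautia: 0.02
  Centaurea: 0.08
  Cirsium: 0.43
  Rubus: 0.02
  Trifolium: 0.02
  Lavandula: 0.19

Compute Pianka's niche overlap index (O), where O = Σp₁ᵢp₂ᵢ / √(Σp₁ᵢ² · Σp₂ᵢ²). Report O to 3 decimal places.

0.195

Σ p₁ᵢp₂ᵢ = 0.0014 + 0.0192 + 0.0022 + 0.0072 + 0.0040 + 0.0086 + 0.0034 + 0.0004 + 0.0038 = 0.0502
Σp_1ᵢ² = 0.02² + 0.32² + 0.02² + 0.36² + 0.05² + 0.02² + 0.17² + 0.02² + 0.02² = 0.0004 + 0.1024 + 0.0004 + 0.1296 + 0.0025 + 0.0004 + 0.0289 + 0.0004 + 0.0004 = 0.2654
Σp_2ᵢ² = 0.07² + 0.06² + 0.11² + 0.02² + 0.08² + 0.43² + 0.02² + 0.02² + 0.19² = 0.0049 + 0.0036 + 0.0121 + 0.0004 + 0.0064 + 0.1849 + 0.0004 + 0.0004 + 0.0361 = 0.2492
O = 0.0502 / √(0.2654 × 0.2492) = 0.0502 / 0.257172 = 0.19520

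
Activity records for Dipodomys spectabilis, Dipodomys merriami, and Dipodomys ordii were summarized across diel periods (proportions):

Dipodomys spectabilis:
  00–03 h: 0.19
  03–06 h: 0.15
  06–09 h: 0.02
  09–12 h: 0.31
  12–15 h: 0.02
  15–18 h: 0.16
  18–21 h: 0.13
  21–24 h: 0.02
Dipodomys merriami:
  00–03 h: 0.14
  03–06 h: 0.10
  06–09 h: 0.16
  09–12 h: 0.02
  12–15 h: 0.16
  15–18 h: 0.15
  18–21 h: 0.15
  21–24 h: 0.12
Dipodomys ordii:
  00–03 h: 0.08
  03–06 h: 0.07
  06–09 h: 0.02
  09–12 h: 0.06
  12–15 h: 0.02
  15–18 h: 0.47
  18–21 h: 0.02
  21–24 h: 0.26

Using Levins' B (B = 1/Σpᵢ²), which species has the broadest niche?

Σp_specᵢ² = 0.19² + 0.15² + 0.02² + 0.31² + 0.02² + 0.16² + 0.13² + 0.02² = 0.0361 + 0.0225 + 0.0004 + 0.0961 + 0.0004 + 0.0256 + 0.0169 + 0.0004 = 0.1984
B_spec = 1 / 0.1984 = 5.0403
Σp_merrᵢ² = 0.14² + 0.10² + 0.16² + 0.02² + 0.16² + 0.15² + 0.15² + 0.12² = 0.0196 + 0.0100 + 0.0256 + 0.0004 + 0.0256 + 0.0225 + 0.0225 + 0.0144 = 0.1406
B_merr = 1 / 0.1406 = 7.1124
Σp_ordiᵢ² = 0.08² + 0.07² + 0.02² + 0.06² + 0.02² + 0.47² + 0.02² + 0.26² = 0.0064 + 0.0049 + 0.0004 + 0.0036 + 0.0004 + 0.2209 + 0.0004 + 0.0676 = 0.3046
B_ordi = 1 / 0.3046 = 3.2830
Highest B → broadest niche (most generalist): Dipodomys merriami (B = 7.11).

Dipodomys merriami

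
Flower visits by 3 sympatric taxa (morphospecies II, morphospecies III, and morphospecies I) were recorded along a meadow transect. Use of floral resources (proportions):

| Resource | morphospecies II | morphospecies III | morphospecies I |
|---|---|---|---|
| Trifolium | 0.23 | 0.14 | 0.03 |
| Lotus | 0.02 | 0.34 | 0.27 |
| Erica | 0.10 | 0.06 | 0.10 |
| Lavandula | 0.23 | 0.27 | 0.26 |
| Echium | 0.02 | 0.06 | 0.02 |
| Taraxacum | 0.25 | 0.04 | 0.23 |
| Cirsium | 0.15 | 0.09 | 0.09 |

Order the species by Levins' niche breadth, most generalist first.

morphospecies II > morphospecies I > morphospecies III

Σp_IIᵢ² = 0.23² + 0.02² + 0.10² + 0.23² + 0.02² + 0.25² + 0.15² = 0.0529 + 0.0004 + 0.0100 + 0.0529 + 0.0004 + 0.0625 + 0.0225 = 0.2016
B_II = 1 / 0.2016 = 4.9603
Σp_IIIᵢ² = 0.14² + 0.34² + 0.06² + 0.27² + 0.06² + 0.04² + 0.09² = 0.0196 + 0.1156 + 0.0036 + 0.0729 + 0.0036 + 0.0016 + 0.0081 = 0.2250
B_III = 1 / 0.2250 = 4.4444
Σp_Iᵢ² = 0.03² + 0.27² + 0.10² + 0.26² + 0.02² + 0.23² + 0.09² = 0.0009 + 0.0729 + 0.0100 + 0.0676 + 0.0004 + 0.0529 + 0.0081 = 0.2128
B_I = 1 / 0.2128 = 4.6992
Ranking by B (broadest → narrowest): morphospecies II (4.96) > morphospecies I (4.70) > morphospecies III (4.44)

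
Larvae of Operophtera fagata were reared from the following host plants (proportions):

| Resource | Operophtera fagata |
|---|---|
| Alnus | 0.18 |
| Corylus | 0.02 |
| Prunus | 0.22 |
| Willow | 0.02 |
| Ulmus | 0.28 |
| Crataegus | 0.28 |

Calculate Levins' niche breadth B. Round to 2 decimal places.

Σpᵢ² = 0.18² + 0.02² + 0.22² + 0.02² + 0.28² + 0.28² = 0.0324 + 0.0004 + 0.0484 + 0.0004 + 0.0784 + 0.0784 = 0.2384
B = 1 / 0.2384 = 4.1946

4.19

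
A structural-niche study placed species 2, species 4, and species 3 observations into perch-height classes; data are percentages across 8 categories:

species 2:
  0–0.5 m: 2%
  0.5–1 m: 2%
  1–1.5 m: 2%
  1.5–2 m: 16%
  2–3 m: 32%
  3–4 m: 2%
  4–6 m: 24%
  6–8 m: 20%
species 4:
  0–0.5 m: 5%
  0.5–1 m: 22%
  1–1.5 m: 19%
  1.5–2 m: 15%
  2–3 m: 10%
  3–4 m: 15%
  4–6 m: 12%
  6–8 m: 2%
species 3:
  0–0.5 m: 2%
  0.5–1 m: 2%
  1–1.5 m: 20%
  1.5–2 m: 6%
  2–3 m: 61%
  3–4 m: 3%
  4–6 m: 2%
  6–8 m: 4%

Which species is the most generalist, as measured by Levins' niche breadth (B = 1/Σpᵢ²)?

species 4

Convert percentages to proportions (divide by 100).
Σp_2ᵢ² = 0.02² + 0.02² + 0.02² + 0.16² + 0.32² + 0.02² + 0.24² + 0.20² = 0.0004 + 0.0004 + 0.0004 + 0.0256 + 0.1024 + 0.0004 + 0.0576 + 0.0400 = 0.2272
B_2 = 1 / 0.2272 = 4.4014
Σp_4ᵢ² = 0.05² + 0.22² + 0.19² + 0.15² + 0.10² + 0.15² + 0.12² + 0.02² = 0.0025 + 0.0484 + 0.0361 + 0.0225 + 0.0100 + 0.0225 + 0.0144 + 0.0004 = 0.1568
B_4 = 1 / 0.1568 = 6.3776
Σp_3ᵢ² = 0.02² + 0.02² + 0.20² + 0.06² + 0.61² + 0.03² + 0.02² + 0.04² = 0.0004 + 0.0004 + 0.0400 + 0.0036 + 0.3721 + 0.0009 + 0.0004 + 0.0016 = 0.4194
B_3 = 1 / 0.4194 = 2.3844
Highest B → broadest niche (most generalist): species 4 (B = 6.38).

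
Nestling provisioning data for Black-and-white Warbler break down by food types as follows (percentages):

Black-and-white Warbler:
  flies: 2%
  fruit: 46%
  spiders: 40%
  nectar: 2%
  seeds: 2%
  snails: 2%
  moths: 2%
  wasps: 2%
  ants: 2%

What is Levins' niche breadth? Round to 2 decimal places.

2.67

Convert percentages to proportions (divide by 100).
Σpᵢ² = 0.02² + 0.46² + 0.40² + 0.02² + 0.02² + 0.02² + 0.02² + 0.02² + 0.02² = 0.0004 + 0.2116 + 0.1600 + 0.0004 + 0.0004 + 0.0004 + 0.0004 + 0.0004 + 0.0004 = 0.3744
B = 1 / 0.3744 = 2.6709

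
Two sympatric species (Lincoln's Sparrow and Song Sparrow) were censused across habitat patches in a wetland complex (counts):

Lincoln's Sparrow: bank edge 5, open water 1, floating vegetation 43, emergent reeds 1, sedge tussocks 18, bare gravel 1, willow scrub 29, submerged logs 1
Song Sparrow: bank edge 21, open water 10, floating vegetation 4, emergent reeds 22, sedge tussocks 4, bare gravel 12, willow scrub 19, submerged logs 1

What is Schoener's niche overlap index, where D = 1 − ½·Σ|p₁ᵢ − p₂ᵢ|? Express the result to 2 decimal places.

Proportions for Lincoln's Sparrow (n=99): 5/99=0.0505, 1/99=0.0101, 43/99=0.4343, 1/99=0.0101, 18/99=0.1818, 1/99=0.0101, 29/99=0.2929, 1/99=0.0101
Proportions for Song Sparrow (n=93): 21/93=0.2258, 10/93=0.1075, 4/93=0.0430, 22/93=0.2366, 4/93=0.0430, 12/93=0.1290, 19/93=0.2043, 1/93=0.0108
Σ|p₁ᵢ − p₂ᵢ| = 0.1753 + 0.0974 + 0.3913 + 0.2265 + 0.1388 + 0.1189 + 0.0886 + 0.0007 = 1.2375
D = 1 − ½ × 1.2375 = 1 − 0.61875 = 0.38125

0.38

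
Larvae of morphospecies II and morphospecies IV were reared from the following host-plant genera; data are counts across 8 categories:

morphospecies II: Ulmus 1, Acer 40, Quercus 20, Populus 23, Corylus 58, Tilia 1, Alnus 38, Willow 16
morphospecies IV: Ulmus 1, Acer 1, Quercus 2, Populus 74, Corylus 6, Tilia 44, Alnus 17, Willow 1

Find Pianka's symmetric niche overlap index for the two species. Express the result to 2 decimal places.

Proportions for morphospecies II (n=197): 1/197=0.0051, 40/197=0.2030, 20/197=0.1015, 23/197=0.1168, 58/197=0.2944, 1/197=0.0051, 38/197=0.1929, 16/197=0.0812
Proportions for morphospecies IV (n=146): 1/146=0.0068, 1/146=0.0068, 2/146=0.0137, 74/146=0.5068, 6/146=0.0411, 44/146=0.3014, 17/146=0.1164, 1/146=0.0068
Σ p₁ᵢp₂ᵢ = 0.000035 + 0.001380 + 0.001391 + 0.059194 + 0.012100 + 0.001537 + 0.022454 + 0.000552 = 0.098643
Σp_1ᵢ² = 0.0051² + 0.2030² + 0.1015² + 0.1168² + 0.2944² + 0.0051² + 0.1929² + 0.0812² = 0.000026 + 0.041209 + 0.010302 + 0.013642 + 0.086671 + 0.000026 + 0.037210 + 0.006593 = 0.195679
Σp_2ᵢ² = 0.0068² + 0.0068² + 0.0137² + 0.5068² + 0.0411² + 0.3014² + 0.1164² + 0.0068² = 0.000046 + 0.000046 + 0.000188 + 0.256846 + 0.001689 + 0.090842 + 0.013549 + 0.000046 = 0.363252
O = 0.098643 / √(0.195679 × 0.363252) = 0.098643 / 0.2666098 = 0.3700

0.37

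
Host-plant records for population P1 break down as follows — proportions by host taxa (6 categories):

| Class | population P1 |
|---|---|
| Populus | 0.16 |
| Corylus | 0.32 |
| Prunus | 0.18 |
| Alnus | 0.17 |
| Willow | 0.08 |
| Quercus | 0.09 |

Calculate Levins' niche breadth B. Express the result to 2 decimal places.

Σpᵢ² = 0.16² + 0.32² + 0.18² + 0.17² + 0.08² + 0.09² = 0.0256 + 0.1024 + 0.0324 + 0.0289 + 0.0064 + 0.0081 = 0.2038
B = 1 / 0.2038 = 4.9068

4.91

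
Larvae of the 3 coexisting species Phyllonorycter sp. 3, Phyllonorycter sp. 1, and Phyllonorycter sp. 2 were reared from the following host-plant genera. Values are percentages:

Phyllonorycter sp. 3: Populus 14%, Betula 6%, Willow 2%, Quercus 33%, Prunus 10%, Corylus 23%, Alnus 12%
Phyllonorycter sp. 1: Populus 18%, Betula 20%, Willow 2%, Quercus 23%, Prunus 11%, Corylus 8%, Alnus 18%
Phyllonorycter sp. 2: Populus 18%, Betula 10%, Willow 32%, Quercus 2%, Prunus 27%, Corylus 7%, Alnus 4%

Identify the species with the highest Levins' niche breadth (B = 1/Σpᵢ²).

Phyllonorycter sp. 1

Convert percentages to proportions (divide by 100).
Σp_3ᵢ² = 0.14² + 0.06² + 0.02² + 0.33² + 0.10² + 0.23² + 0.12² = 0.0196 + 0.0036 + 0.0004 + 0.1089 + 0.0100 + 0.0529 + 0.0144 = 0.2098
B_3 = 1 / 0.2098 = 4.7664
Σp_1ᵢ² = 0.18² + 0.20² + 0.02² + 0.23² + 0.11² + 0.08² + 0.18² = 0.0324 + 0.0400 + 0.0004 + 0.0529 + 0.0121 + 0.0064 + 0.0324 = 0.1766
B_1 = 1 / 0.1766 = 5.6625
Σp_2ᵢ² = 0.18² + 0.10² + 0.32² + 0.02² + 0.27² + 0.07² + 0.04² = 0.0324 + 0.0100 + 0.1024 + 0.0004 + 0.0729 + 0.0049 + 0.0016 = 0.2246
B_2 = 1 / 0.2246 = 4.4524
Highest B → broadest niche (most generalist): Phyllonorycter sp. 1 (B = 5.66).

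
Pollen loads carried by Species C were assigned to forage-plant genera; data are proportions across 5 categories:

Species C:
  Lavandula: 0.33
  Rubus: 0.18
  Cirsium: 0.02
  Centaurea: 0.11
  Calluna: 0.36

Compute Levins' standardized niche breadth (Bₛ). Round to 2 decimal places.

Σpᵢ² = 0.33² + 0.18² + 0.02² + 0.11² + 0.36² = 0.1089 + 0.0324 + 0.0004 + 0.0121 + 0.1296 = 0.2834
B = 1 / 0.2834 = 3.5286
Bₛ = (B − 1)/(n − 1) = (3.5286 − 1)/(5 − 1) = 2.5286/4 = 0.6322

0.63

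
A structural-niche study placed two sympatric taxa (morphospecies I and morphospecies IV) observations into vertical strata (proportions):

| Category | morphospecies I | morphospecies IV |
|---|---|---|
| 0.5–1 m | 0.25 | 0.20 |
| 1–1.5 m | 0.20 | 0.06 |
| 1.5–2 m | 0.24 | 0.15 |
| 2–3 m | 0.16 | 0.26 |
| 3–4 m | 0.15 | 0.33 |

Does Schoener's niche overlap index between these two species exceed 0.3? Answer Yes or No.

Σ|p₁ᵢ − p₂ᵢ| = 0.05 + 0.14 + 0.09 + 0.10 + 0.18 = 0.56
D = 1 − ½ × 0.56 = 1 − 0.280 = 0.7200
D = 0.7200 > 0.3 → Yes.

Yes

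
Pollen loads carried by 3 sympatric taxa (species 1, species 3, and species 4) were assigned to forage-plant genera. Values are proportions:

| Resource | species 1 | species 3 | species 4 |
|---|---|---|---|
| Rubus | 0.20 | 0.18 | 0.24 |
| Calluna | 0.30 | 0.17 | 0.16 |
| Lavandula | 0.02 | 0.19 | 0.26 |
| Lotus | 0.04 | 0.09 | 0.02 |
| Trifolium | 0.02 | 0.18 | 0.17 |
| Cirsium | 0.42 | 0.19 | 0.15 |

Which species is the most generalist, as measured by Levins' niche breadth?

species 3

Σp_1ᵢ² = 0.20² + 0.30² + 0.02² + 0.04² + 0.02² + 0.42² = 0.0400 + 0.0900 + 0.0004 + 0.0016 + 0.0004 + 0.1764 = 0.3088
B_1 = 1 / 0.3088 = 3.2383
Σp_3ᵢ² = 0.18² + 0.17² + 0.19² + 0.09² + 0.18² + 0.19² = 0.0324 + 0.0289 + 0.0361 + 0.0081 + 0.0324 + 0.0361 = 0.1740
B_3 = 1 / 0.1740 = 5.7471
Σp_4ᵢ² = 0.24² + 0.16² + 0.26² + 0.02² + 0.17² + 0.15² = 0.0576 + 0.0256 + 0.0676 + 0.0004 + 0.0289 + 0.0225 = 0.2026
B_4 = 1 / 0.2026 = 4.9358
Highest B → broadest niche (most generalist): species 3 (B = 5.75).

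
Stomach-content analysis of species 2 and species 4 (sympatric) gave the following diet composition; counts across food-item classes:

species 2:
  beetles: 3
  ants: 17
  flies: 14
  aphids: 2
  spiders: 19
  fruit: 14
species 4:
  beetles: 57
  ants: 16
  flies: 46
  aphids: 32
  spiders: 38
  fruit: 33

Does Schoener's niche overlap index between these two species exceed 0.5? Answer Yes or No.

Yes

Proportions for species 2 (n=69): 3/69=0.0435, 17/69=0.2464, 14/69=0.2029, 2/69=0.0290, 19/69=0.2754, 14/69=0.2029
Proportions for species 4 (n=222): 57/222=0.2568, 16/222=0.0721, 46/222=0.2072, 32/222=0.1441, 38/222=0.1712, 33/222=0.1486
Σ|p₁ᵢ − p₂ᵢ| = 0.2133 + 0.1743 + 0.0043 + 0.1151 + 0.1042 + 0.0543 = 0.6655
D = 1 − ½ × 0.6655 = 1 − 0.33275 = 0.66725
D = 0.66725 > 0.5 → Yes.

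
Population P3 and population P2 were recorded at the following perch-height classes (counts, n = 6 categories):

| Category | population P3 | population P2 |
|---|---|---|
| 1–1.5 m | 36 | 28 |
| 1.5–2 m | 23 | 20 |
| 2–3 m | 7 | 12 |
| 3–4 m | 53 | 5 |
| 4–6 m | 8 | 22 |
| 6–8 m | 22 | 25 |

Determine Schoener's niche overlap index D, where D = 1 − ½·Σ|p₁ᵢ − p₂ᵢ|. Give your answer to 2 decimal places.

Proportions for population P3 (n=149): 36/149=0.2416, 23/149=0.1544, 7/149=0.0470, 53/149=0.3557, 8/149=0.0537, 22/149=0.1477
Proportions for population P2 (n=112): 28/112=0.2500, 20/112=0.1786, 12/112=0.1071, 5/112=0.0446, 22/112=0.1964, 25/112=0.2232
Σ|p₁ᵢ − p₂ᵢ| = 0.0084 + 0.0242 + 0.0601 + 0.3111 + 0.1427 + 0.0755 = 0.6220
D = 1 − ½ × 0.6220 = 1 − 0.31100 = 0.68900

0.69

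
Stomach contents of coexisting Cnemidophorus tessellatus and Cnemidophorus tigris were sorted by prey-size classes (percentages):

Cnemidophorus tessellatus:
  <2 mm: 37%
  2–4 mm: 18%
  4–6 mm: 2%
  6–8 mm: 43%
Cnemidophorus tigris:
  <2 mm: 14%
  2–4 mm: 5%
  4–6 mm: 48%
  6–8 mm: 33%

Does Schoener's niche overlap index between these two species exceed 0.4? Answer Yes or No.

Convert percentages to proportions (divide by 100).
Σ|p₁ᵢ − p₂ᵢ| = 0.23 + 0.13 + 0.46 + 0.10 = 0.92
D = 1 − ½ × 0.92 = 1 − 0.460 = 0.5400
D = 0.5400 > 0.4 → Yes.

Yes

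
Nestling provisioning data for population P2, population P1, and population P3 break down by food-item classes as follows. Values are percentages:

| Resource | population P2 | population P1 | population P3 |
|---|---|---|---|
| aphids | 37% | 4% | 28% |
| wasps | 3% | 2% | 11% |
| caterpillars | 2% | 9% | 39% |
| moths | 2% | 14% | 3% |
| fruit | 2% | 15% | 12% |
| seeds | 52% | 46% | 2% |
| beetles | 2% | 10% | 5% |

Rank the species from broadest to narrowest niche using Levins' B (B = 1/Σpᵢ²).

Convert percentages to proportions (divide by 100).
Σp_P2ᵢ² = 0.37² + 0.03² + 0.02² + 0.02² + 0.02² + 0.52² + 0.02² = 0.1369 + 0.0009 + 0.0004 + 0.0004 + 0.0004 + 0.2704 + 0.0004 = 0.4098
B_P2 = 1 / 0.4098 = 2.4402
Σp_P1ᵢ² = 0.04² + 0.02² + 0.09² + 0.14² + 0.15² + 0.46² + 0.10² = 0.0016 + 0.0004 + 0.0081 + 0.0196 + 0.0225 + 0.2116 + 0.0100 = 0.2738
B_P1 = 1 / 0.2738 = 3.6523
Σp_P3ᵢ² = 0.28² + 0.11² + 0.39² + 0.03² + 0.12² + 0.02² + 0.05² = 0.0784 + 0.0121 + 0.1521 + 0.0009 + 0.0144 + 0.0004 + 0.0025 = 0.2608
B_P3 = 1 / 0.2608 = 3.8344
Ranking by B (broadest → narrowest): population P3 (3.83) > population P1 (3.65) > population P2 (2.44)

population P3 > population P1 > population P2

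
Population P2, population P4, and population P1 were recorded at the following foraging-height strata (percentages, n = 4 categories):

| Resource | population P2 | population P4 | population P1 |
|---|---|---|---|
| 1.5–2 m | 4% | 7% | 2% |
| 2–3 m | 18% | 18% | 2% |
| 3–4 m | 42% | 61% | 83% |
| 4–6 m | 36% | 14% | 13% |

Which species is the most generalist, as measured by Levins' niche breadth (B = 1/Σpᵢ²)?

population P2

Convert percentages to proportions (divide by 100).
Σp_P2ᵢ² = 0.04² + 0.18² + 0.42² + 0.36² = 0.0016 + 0.0324 + 0.1764 + 0.1296 = 0.3400
B_P2 = 1 / 0.3400 = 2.9412
Σp_P4ᵢ² = 0.07² + 0.18² + 0.61² + 0.14² = 0.0049 + 0.0324 + 0.3721 + 0.0196 = 0.4290
B_P4 = 1 / 0.4290 = 2.3310
Σp_P1ᵢ² = 0.02² + 0.02² + 0.83² + 0.13² = 0.0004 + 0.0004 + 0.6889 + 0.0169 = 0.7066
B_P1 = 1 / 0.7066 = 1.4152
Highest B → broadest niche (most generalist): population P2 (B = 2.94).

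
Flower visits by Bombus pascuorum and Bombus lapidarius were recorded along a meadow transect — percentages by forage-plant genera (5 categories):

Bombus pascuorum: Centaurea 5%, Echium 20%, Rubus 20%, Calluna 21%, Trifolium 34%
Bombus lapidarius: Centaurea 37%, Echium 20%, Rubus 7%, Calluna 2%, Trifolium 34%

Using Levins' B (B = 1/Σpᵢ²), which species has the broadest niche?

Convert percentages to proportions (divide by 100).
Σp_pascᵢ² = 0.05² + 0.20² + 0.20² + 0.21² + 0.34² = 0.0025 + 0.0400 + 0.0400 + 0.0441 + 0.1156 = 0.2422
B_pasc = 1 / 0.2422 = 4.1288
Σp_lapiᵢ² = 0.37² + 0.20² + 0.07² + 0.02² + 0.34² = 0.1369 + 0.0400 + 0.0049 + 0.0004 + 0.1156 = 0.2978
B_lapi = 1 / 0.2978 = 3.3580
Highest B → broadest niche (most generalist): Bombus pascuorum (B = 4.13).

Bombus pascuorum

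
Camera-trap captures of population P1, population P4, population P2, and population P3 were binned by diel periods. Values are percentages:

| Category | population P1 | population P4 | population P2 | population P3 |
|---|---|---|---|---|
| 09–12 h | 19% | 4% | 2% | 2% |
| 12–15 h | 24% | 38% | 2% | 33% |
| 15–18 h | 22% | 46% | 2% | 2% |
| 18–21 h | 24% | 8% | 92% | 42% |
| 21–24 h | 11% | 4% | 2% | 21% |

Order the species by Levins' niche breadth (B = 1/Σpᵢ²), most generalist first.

population P1 > population P3 > population P4 > population P2

Convert percentages to proportions (divide by 100).
Σp_P1ᵢ² = 0.19² + 0.24² + 0.22² + 0.24² + 0.11² = 0.0361 + 0.0576 + 0.0484 + 0.0576 + 0.0121 = 0.2118
B_P1 = 1 / 0.2118 = 4.7214
Σp_P4ᵢ² = 0.04² + 0.38² + 0.46² + 0.08² + 0.04² = 0.0016 + 0.1444 + 0.2116 + 0.0064 + 0.0016 = 0.3656
B_P4 = 1 / 0.3656 = 2.7352
Σp_P2ᵢ² = 0.02² + 0.02² + 0.02² + 0.92² + 0.02² = 0.0004 + 0.0004 + 0.0004 + 0.8464 + 0.0004 = 0.8480
B_P2 = 1 / 0.8480 = 1.1792
Σp_P3ᵢ² = 0.02² + 0.33² + 0.02² + 0.42² + 0.21² = 0.0004 + 0.1089 + 0.0004 + 0.1764 + 0.0441 = 0.3302
B_P3 = 1 / 0.3302 = 3.0285
Ranking by B (broadest → narrowest): population P1 (4.72) > population P3 (3.03) > population P4 (2.74) > population P2 (1.18)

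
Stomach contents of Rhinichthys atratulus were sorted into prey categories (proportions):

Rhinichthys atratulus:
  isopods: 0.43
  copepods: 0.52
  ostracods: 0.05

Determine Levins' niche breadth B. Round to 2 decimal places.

Σpᵢ² = 0.43² + 0.52² + 0.05² = 0.1849 + 0.2704 + 0.0025 = 0.4578
B = 1 / 0.4578 = 2.1844

2.18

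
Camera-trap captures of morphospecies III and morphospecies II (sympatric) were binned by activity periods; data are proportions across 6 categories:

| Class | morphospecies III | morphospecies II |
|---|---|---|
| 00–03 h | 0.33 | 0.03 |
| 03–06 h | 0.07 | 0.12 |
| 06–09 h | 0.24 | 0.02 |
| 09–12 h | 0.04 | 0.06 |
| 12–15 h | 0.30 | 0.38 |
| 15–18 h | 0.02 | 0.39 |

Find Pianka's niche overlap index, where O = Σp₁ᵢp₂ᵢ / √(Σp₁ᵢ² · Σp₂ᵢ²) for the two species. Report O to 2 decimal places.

0.51

Σ p₁ᵢp₂ᵢ = 0.0099 + 0.0084 + 0.0048 + 0.0024 + 0.1140 + 0.0078 = 0.1473
Σp_1ᵢ² = 0.33² + 0.07² + 0.24² + 0.04² + 0.30² + 0.02² = 0.1089 + 0.0049 + 0.0576 + 0.0016 + 0.0900 + 0.0004 = 0.2634
Σp_2ᵢ² = 0.03² + 0.12² + 0.02² + 0.06² + 0.38² + 0.39² = 0.0009 + 0.0144 + 0.0004 + 0.0036 + 0.1444 + 0.1521 = 0.3158
O = 0.1473 / √(0.2634 × 0.3158) = 0.1473 / 0.28841 = 0.5107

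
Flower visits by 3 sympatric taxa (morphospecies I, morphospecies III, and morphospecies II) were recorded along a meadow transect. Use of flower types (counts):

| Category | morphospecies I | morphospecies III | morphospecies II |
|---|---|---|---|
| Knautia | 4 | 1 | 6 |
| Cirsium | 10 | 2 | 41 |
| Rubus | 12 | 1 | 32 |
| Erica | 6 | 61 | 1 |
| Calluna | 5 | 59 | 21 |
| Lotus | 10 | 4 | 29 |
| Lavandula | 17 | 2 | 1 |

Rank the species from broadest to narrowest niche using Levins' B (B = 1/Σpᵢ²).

morphospecies I > morphospecies II > morphospecies III

Proportions for morphospecies I (n=64): 4/64=0.0625, 10/64=0.1563, 12/64=0.1875, 6/64=0.0938, 5/64=0.0781, 10/64=0.1563, 17/64=0.2656
Proportions for morphospecies III (n=130): 1/130=0.0077, 2/130=0.0154, 1/130=0.0077, 61/130=0.4692, 59/130=0.4538, 4/130=0.0308, 2/130=0.0154
Proportions for morphospecies II (n=131): 6/131=0.0458, 41/131=0.3130, 32/131=0.2443, 1/131=0.0076, 21/131=0.1603, 29/131=0.2214, 1/131=0.0076
Σp_Iᵢ² = 0.0625² + 0.1563² + 0.1875² + 0.0938² + 0.0781² + 0.1563² + 0.2656² = 0.003906 + 0.024430 + 0.035156 + 0.008798 + 0.006100 + 0.024430 + 0.070543 = 0.173363
B_I = 1 / 0.173363 = 5.7682
Σp_IIIᵢ² = 0.0077² + 0.0154² + 0.0077² + 0.4692² + 0.4538² + 0.0308² + 0.0154² = 0.000059 + 0.000237 + 0.000059 + 0.220149 + 0.205934 + 0.000949 + 0.000237 = 0.427624
B_III = 1 / 0.427624 = 2.3385
Σp_IIᵢ² = 0.0458² + 0.3130² + 0.2443² + 0.0076² + 0.1603² + 0.2214² + 0.0076² = 0.002098 + 0.097969 + 0.059682 + 0.000058 + 0.025696 + 0.049018 + 0.000058 = 0.234579
B_II = 1 / 0.234579 = 4.2630
Ranking by B (broadest → narrowest): morphospecies I (5.77) > morphospecies II (4.26) > morphospecies III (2.34)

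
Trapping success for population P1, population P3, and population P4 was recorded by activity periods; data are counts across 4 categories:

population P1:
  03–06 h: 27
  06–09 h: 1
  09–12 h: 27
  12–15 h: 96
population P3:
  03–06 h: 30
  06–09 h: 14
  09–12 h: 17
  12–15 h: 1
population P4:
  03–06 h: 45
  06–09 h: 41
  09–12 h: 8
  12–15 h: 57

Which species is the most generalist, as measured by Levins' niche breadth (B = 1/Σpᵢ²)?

population P4

Proportions for population P1 (n=151): 27/151=0.1788, 1/151=0.0066, 27/151=0.1788, 96/151=0.6358
Proportions for population P3 (n=62): 30/62=0.4839, 14/62=0.2258, 17/62=0.2742, 1/62=0.0161
Proportions for population P4 (n=151): 45/151=0.2980, 41/151=0.2715, 8/151=0.0530, 57/151=0.3775
Σp_P1ᵢ² = 0.1788² + 0.0066² + 0.1788² + 0.6358² = 0.031969 + 0.000044 + 0.031969 + 0.404242 = 0.468224
B_P1 = 1 / 0.468224 = 2.1357
Σp_P3ᵢ² = 0.4839² + 0.2258² + 0.2742² + 0.0161² = 0.234159 + 0.050986 + 0.075186 + 0.000259 = 0.360590
B_P3 = 1 / 0.360590 = 2.7732
Σp_P4ᵢ² = 0.2980² + 0.2715² + 0.0530² + 0.3775² = 0.088804 + 0.073712 + 0.002809 + 0.142506 = 0.307831
B_P4 = 1 / 0.307831 = 3.2485
Highest B → broadest niche (most generalist): population P4 (B = 3.25).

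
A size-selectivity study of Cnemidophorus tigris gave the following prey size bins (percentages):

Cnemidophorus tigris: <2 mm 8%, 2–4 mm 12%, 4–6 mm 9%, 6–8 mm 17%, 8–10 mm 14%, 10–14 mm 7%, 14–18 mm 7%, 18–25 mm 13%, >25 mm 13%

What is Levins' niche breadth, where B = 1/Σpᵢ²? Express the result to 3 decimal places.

Convert percentages to proportions (divide by 100).
Σpᵢ² = 0.08² + 0.12² + 0.09² + 0.17² + 0.14² + 0.07² + 0.07² + 0.13² + 0.13² = 0.0064 + 0.0144 + 0.0081 + 0.0289 + 0.0196 + 0.0049 + 0.0049 + 0.0169 + 0.0169 = 0.1210
B = 1 / 0.1210 = 8.26446

8.264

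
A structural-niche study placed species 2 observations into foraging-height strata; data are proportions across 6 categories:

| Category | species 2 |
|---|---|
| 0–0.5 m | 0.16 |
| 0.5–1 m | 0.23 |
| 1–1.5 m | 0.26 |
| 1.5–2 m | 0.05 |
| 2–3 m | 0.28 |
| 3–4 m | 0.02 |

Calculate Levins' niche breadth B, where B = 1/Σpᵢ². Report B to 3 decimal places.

4.398

Σpᵢ² = 0.16² + 0.23² + 0.26² + 0.05² + 0.28² + 0.02² = 0.0256 + 0.0529 + 0.0676 + 0.0025 + 0.0784 + 0.0004 = 0.2274
B = 1 / 0.2274 = 4.39754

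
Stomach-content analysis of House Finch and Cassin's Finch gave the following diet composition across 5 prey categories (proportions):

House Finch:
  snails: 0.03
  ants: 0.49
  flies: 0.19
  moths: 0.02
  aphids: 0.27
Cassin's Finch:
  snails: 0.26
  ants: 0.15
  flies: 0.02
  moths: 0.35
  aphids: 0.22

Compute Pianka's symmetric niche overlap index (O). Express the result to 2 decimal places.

Σ p₁ᵢp₂ᵢ = 0.0078 + 0.0735 + 0.0038 + 0.0070 + 0.0594 = 0.1515
Σp_1ᵢ² = 0.03² + 0.49² + 0.19² + 0.02² + 0.27² = 0.0009 + 0.2401 + 0.0361 + 0.0004 + 0.0729 = 0.3504
Σp_2ᵢ² = 0.26² + 0.15² + 0.02² + 0.35² + 0.22² = 0.0676 + 0.0225 + 0.0004 + 0.1225 + 0.0484 = 0.2614
O = 0.1515 / √(0.3504 × 0.2614) = 0.1515 / 0.30265 = 0.5006

0.50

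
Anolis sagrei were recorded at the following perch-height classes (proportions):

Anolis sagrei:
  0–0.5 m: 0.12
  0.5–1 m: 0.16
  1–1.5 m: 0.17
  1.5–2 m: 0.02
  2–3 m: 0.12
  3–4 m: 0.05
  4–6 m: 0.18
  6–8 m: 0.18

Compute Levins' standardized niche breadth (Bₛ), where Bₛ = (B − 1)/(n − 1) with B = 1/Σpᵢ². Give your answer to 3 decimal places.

Σpᵢ² = 0.12² + 0.16² + 0.17² + 0.02² + 0.12² + 0.05² + 0.18² + 0.18² = 0.0144 + 0.0256 + 0.0289 + 0.0004 + 0.0144 + 0.0025 + 0.0324 + 0.0324 = 0.1510
B = 1 / 0.1510 = 6.62252
Bₛ = (B − 1)/(n − 1) = (6.62252 − 1)/(8 − 1) = 5.62252/7 = 0.80322

0.803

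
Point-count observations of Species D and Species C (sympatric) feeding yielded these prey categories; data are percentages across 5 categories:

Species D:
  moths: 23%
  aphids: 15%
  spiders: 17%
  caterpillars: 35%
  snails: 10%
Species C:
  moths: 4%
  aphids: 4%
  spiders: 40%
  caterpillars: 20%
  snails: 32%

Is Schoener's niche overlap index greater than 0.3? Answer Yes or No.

Yes

Convert percentages to proportions (divide by 100).
Σ|p₁ᵢ − p₂ᵢ| = 0.19 + 0.11 + 0.23 + 0.15 + 0.22 = 0.90
D = 1 − ½ × 0.90 = 1 − 0.450 = 0.5500
D = 0.5500 > 0.3 → Yes.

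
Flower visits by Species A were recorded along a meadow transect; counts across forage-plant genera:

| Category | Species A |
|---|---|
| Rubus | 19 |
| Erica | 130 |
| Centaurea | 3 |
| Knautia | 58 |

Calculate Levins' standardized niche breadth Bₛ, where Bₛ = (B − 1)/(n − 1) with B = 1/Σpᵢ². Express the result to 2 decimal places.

0.38

Proportions for Species A (n=210): 19/210=0.0905, 130/210=0.6190, 3/210=0.0143, 58/210=0.2762
Σpᵢ² = 0.0905² + 0.6190² + 0.0143² + 0.2762² = 0.008190 + 0.383161 + 0.000204 + 0.076286 = 0.467841
B = 1 / 0.467841 = 2.1375
Bₛ = (B − 1)/(n − 1) = (2.1375 − 1)/(4 − 1) = 1.1375/3 = 0.3792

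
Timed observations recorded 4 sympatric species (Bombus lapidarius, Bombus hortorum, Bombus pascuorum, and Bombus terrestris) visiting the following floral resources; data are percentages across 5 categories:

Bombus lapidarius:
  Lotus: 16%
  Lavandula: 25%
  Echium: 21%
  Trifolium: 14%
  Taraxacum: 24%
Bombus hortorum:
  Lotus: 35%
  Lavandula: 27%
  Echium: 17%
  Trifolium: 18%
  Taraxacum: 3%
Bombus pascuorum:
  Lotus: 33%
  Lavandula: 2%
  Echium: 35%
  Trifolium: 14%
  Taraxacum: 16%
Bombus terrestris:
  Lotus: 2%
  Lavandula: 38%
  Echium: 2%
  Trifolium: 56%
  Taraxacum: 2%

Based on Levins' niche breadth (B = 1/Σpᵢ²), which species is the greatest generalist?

Bombus lapidarius

Convert percentages to proportions (divide by 100).
Σp_lapiᵢ² = 0.16² + 0.25² + 0.21² + 0.14² + 0.24² = 0.0256 + 0.0625 + 0.0441 + 0.0196 + 0.0576 = 0.2094
B_lapi = 1 / 0.2094 = 4.7755
Σp_hortᵢ² = 0.35² + 0.27² + 0.17² + 0.18² + 0.03² = 0.1225 + 0.0729 + 0.0289 + 0.0324 + 0.0009 = 0.2576
B_hort = 1 / 0.2576 = 3.8820
Σp_pascᵢ² = 0.33² + 0.02² + 0.35² + 0.14² + 0.16² = 0.1089 + 0.0004 + 0.1225 + 0.0196 + 0.0256 = 0.2770
B_pasc = 1 / 0.2770 = 3.6101
Σp_terrᵢ² = 0.02² + 0.38² + 0.02² + 0.56² + 0.02² = 0.0004 + 0.1444 + 0.0004 + 0.3136 + 0.0004 = 0.4592
B_terr = 1 / 0.4592 = 2.1777
Highest B → broadest niche (most generalist): Bombus lapidarius (B = 4.78).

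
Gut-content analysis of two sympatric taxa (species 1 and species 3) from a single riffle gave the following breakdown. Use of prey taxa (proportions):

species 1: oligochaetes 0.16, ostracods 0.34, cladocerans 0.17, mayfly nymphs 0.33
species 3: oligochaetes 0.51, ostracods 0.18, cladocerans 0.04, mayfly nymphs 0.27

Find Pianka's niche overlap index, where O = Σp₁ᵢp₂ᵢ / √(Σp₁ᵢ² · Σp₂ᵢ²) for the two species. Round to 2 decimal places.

Σ p₁ᵢp₂ᵢ = 0.0816 + 0.0612 + 0.0068 + 0.0891 = 0.2387
Σp_1ᵢ² = 0.16² + 0.34² + 0.17² + 0.33² = 0.0256 + 0.1156 + 0.0289 + 0.1089 = 0.2790
Σp_2ᵢ² = 0.51² + 0.18² + 0.04² + 0.27² = 0.2601 + 0.0324 + 0.0016 + 0.0729 = 0.3670
O = 0.2387 / √(0.2790 × 0.3670) = 0.2387 / 0.31999 = 0.7460

0.75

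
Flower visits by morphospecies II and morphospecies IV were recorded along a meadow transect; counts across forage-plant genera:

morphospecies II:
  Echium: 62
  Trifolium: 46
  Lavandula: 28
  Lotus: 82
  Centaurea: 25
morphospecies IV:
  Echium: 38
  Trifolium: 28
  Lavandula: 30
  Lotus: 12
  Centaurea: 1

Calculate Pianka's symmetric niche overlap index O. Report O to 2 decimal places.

Proportions for morphospecies II (n=243): 62/243=0.2551, 46/243=0.1893, 28/243=0.1152, 82/243=0.3374, 25/243=0.1029
Proportions for morphospecies IV (n=109): 38/109=0.3486, 28/109=0.2569, 30/109=0.2752, 12/109=0.1101, 1/109=0.0092
Σ p₁ᵢp₂ᵢ = 0.088928 + 0.048631 + 0.031703 + 0.037148 + 0.000947 = 0.207357
Σp_1ᵢ² = 0.2551² + 0.1893² + 0.1152² + 0.3374² + 0.1029² = 0.065076 + 0.035834 + 0.013271 + 0.113839 + 0.010588 = 0.238608
Σp_2ᵢ² = 0.3486² + 0.2569² + 0.2752² + 0.1101² + 0.0092² = 0.121522 + 0.065998 + 0.075735 + 0.012122 + 0.000085 = 0.275462
O = 0.207357 / √(0.238608 × 0.275462) = 0.207357 / 0.2563736 = 0.8088

0.81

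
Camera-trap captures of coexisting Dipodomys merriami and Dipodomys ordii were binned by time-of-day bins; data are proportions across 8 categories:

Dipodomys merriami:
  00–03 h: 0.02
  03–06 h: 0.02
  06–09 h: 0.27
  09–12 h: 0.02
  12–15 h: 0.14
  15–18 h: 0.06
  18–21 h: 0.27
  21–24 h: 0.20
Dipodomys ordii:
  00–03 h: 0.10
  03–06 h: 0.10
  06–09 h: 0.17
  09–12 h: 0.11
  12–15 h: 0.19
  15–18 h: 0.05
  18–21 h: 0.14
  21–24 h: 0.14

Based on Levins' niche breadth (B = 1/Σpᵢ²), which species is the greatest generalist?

Dipodomys ordii

Σp_merrᵢ² = 0.02² + 0.02² + 0.27² + 0.02² + 0.14² + 0.06² + 0.27² + 0.20² = 0.0004 + 0.0004 + 0.0729 + 0.0004 + 0.0196 + 0.0036 + 0.0729 + 0.0400 = 0.2102
B_merr = 1 / 0.2102 = 4.7574
Σp_ordiᵢ² = 0.10² + 0.10² + 0.17² + 0.11² + 0.19² + 0.05² + 0.14² + 0.14² = 0.0100 + 0.0100 + 0.0289 + 0.0121 + 0.0361 + 0.0025 + 0.0196 + 0.0196 = 0.1388
B_ordi = 1 / 0.1388 = 7.2046
Highest B → broadest niche (most generalist): Dipodomys ordii (B = 7.20).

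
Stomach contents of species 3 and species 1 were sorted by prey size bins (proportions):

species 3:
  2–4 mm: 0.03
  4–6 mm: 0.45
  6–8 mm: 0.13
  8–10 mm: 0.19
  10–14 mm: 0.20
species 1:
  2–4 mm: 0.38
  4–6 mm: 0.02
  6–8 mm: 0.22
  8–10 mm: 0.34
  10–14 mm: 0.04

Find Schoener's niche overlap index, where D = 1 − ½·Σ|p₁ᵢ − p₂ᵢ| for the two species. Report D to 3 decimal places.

0.410

Σ|p₁ᵢ − p₂ᵢ| = 0.35 + 0.43 + 0.09 + 0.15 + 0.16 = 1.18
D = 1 − ½ × 1.18 = 1 − 0.590 = 0.41000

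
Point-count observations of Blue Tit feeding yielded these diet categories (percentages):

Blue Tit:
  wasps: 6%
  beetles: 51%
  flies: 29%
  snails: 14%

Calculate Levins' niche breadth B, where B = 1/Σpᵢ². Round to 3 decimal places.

2.722

Convert percentages to proportions (divide by 100).
Σpᵢ² = 0.06² + 0.51² + 0.29² + 0.14² = 0.0036 + 0.2601 + 0.0841 + 0.0196 = 0.3674
B = 1 / 0.3674 = 2.72183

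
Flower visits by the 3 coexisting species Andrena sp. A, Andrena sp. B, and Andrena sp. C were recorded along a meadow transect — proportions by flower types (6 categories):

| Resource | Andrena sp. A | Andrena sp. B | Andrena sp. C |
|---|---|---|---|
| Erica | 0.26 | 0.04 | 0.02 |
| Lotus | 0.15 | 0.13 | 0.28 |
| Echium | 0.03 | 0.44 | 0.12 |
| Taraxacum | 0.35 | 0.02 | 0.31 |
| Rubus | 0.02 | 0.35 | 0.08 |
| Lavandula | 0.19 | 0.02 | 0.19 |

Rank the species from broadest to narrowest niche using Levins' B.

Σp_Aᵢ² = 0.26² + 0.15² + 0.03² + 0.35² + 0.02² + 0.19² = 0.0676 + 0.0225 + 0.0009 + 0.1225 + 0.0004 + 0.0361 = 0.2500
B_A = 1 / 0.2500 = 4.0000
Σp_Bᵢ² = 0.04² + 0.13² + 0.44² + 0.02² + 0.35² + 0.02² = 0.0016 + 0.0169 + 0.1936 + 0.0004 + 0.1225 + 0.0004 = 0.3354
B_B = 1 / 0.3354 = 2.9815
Σp_Cᵢ² = 0.02² + 0.28² + 0.12² + 0.31² + 0.08² + 0.19² = 0.0004 + 0.0784 + 0.0144 + 0.0961 + 0.0064 + 0.0361 = 0.2318
B_C = 1 / 0.2318 = 4.3141
Ranking by B (broadest → narrowest): Andrena sp. C (4.31) > Andrena sp. A (4.00) > Andrena sp. B (2.98)

Andrena sp. C > Andrena sp. A > Andrena sp. B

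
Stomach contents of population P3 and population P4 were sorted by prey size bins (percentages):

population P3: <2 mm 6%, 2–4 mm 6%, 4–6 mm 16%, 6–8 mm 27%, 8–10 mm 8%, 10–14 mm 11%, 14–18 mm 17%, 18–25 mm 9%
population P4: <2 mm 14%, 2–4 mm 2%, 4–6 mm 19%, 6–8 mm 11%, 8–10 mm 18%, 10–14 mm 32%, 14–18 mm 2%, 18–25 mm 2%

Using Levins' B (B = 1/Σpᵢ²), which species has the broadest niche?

population P3

Convert percentages to proportions (divide by 100).
Σp_P3ᵢ² = 0.06² + 0.06² + 0.16² + 0.27² + 0.08² + 0.11² + 0.17² + 0.09² = 0.0036 + 0.0036 + 0.0256 + 0.0729 + 0.0064 + 0.0121 + 0.0289 + 0.0081 = 0.1612
B_P3 = 1 / 0.1612 = 6.2035
Σp_P4ᵢ² = 0.14² + 0.02² + 0.19² + 0.11² + 0.18² + 0.32² + 0.02² + 0.02² = 0.0196 + 0.0004 + 0.0361 + 0.0121 + 0.0324 + 0.1024 + 0.0004 + 0.0004 = 0.2038
B_P4 = 1 / 0.2038 = 4.9068
Highest B → broadest niche (most generalist): population P3 (B = 6.20).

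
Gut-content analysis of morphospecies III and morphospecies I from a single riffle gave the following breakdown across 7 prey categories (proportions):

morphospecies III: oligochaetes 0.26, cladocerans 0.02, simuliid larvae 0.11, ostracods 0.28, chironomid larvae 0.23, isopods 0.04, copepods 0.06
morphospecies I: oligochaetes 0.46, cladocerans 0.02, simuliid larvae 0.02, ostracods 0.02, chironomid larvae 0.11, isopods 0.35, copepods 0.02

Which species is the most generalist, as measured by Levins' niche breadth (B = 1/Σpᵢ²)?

morphospecies III

Σp_IIIᵢ² = 0.26² + 0.02² + 0.11² + 0.28² + 0.23² + 0.04² + 0.06² = 0.0676 + 0.0004 + 0.0121 + 0.0784 + 0.0529 + 0.0016 + 0.0036 = 0.2166
B_III = 1 / 0.2166 = 4.6168
Σp_Iᵢ² = 0.46² + 0.02² + 0.02² + 0.02² + 0.11² + 0.35² + 0.02² = 0.2116 + 0.0004 + 0.0004 + 0.0004 + 0.0121 + 0.1225 + 0.0004 = 0.3478
B_I = 1 / 0.3478 = 2.8752
Highest B → broadest niche (most generalist): morphospecies III (B = 4.62).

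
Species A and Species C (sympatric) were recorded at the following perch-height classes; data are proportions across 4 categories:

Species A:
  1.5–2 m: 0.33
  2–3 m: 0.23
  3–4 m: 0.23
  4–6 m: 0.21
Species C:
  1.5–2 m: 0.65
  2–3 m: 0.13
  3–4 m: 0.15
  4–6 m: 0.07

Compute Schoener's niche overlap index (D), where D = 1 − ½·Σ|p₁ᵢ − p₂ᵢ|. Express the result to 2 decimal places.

Σ|p₁ᵢ − p₂ᵢ| = 0.32 + 0.10 + 0.08 + 0.14 = 0.64
D = 1 − ½ × 0.64 = 1 − 0.320 = 0.6800

0.68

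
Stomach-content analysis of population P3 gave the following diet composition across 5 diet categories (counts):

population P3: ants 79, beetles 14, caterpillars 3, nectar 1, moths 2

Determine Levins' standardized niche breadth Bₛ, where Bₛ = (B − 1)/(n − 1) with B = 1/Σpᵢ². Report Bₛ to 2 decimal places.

Proportions for population P3 (n=99): 79/99=0.7980, 14/99=0.1414, 3/99=0.0303, 1/99=0.0101, 2/99=0.0202
Σpᵢ² = 0.7980² + 0.1414² + 0.0303² + 0.0101² + 0.0202² = 0.636804 + 0.019994 + 0.000918 + 0.000102 + 0.000408 = 0.658226
B = 1 / 0.658226 = 1.5192
Bₛ = (B − 1)/(n − 1) = (1.5192 − 1)/(5 − 1) = 0.5192/4 = 0.1298

0.13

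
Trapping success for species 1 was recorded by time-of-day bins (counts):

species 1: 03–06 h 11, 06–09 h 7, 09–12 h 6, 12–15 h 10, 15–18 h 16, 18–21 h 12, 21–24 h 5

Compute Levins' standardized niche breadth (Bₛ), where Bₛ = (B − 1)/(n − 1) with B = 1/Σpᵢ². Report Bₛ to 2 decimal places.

0.86

Proportions for species 1 (n=67): 11/67=0.1642, 7/67=0.1045, 6/67=0.0896, 10/67=0.1493, 16/67=0.2388, 12/67=0.1791, 5/67=0.0746
Σpᵢ² = 0.1642² + 0.1045² + 0.0896² + 0.1493² + 0.2388² + 0.1791² + 0.0746² = 0.026962 + 0.010920 + 0.008028 + 0.022290 + 0.057025 + 0.032077 + 0.005565 = 0.162867
B = 1 / 0.162867 = 6.1400
Bₛ = (B − 1)/(n − 1) = (6.1400 − 1)/(7 − 1) = 5.1400/6 = 0.8567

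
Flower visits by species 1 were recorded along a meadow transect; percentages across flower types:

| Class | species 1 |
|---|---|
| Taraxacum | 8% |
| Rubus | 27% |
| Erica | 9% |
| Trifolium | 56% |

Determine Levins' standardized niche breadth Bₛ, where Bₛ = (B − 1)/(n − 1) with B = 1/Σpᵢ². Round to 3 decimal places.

0.498

Convert percentages to proportions (divide by 100).
Σpᵢ² = 0.08² + 0.27² + 0.09² + 0.56² = 0.0064 + 0.0729 + 0.0081 + 0.3136 = 0.4010
B = 1 / 0.4010 = 2.49377
Bₛ = (B − 1)/(n − 1) = (2.49377 − 1)/(4 − 1) = 1.49377/3 = 0.49792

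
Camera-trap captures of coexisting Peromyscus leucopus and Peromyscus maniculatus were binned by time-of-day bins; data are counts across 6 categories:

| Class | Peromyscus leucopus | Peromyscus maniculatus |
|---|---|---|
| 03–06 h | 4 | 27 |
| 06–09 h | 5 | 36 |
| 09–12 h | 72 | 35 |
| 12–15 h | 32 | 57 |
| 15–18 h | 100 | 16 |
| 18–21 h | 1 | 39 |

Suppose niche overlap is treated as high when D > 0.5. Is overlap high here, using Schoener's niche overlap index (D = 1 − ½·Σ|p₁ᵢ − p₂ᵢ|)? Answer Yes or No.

Proportions for Peromyscus leucopus (n=214): 4/214=0.0187, 5/214=0.0234, 72/214=0.3364, 32/214=0.1495, 100/214=0.4673, 1/214=0.0047
Proportions for Peromyscus maniculatus (n=210): 27/210=0.1286, 36/210=0.1714, 35/210=0.1667, 57/210=0.2714, 16/210=0.0762, 39/210=0.1857
Σ|p₁ᵢ − p₂ᵢ| = 0.1099 + 0.1480 + 0.1697 + 0.1219 + 0.3911 + 0.1810 = 1.1216
D = 1 − ½ × 1.1216 = 1 − 0.56080 = 0.43920
D = 0.43920 < 0.5 → No.

No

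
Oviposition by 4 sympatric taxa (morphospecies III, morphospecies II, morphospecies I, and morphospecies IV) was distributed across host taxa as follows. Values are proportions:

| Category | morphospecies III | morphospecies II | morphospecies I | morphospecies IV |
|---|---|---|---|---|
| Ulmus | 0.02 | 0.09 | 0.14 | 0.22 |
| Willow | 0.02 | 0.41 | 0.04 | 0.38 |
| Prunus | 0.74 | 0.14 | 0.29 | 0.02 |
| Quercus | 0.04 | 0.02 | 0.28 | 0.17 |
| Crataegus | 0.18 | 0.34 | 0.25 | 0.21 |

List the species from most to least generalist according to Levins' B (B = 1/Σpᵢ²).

morphospecies I > morphospecies IV > morphospecies II > morphospecies III

Σp_IIIᵢ² = 0.02² + 0.02² + 0.74² + 0.04² + 0.18² = 0.0004 + 0.0004 + 0.5476 + 0.0016 + 0.0324 = 0.5824
B_III = 1 / 0.5824 = 1.7170
Σp_IIᵢ² = 0.09² + 0.41² + 0.14² + 0.02² + 0.34² = 0.0081 + 0.1681 + 0.0196 + 0.0004 + 0.1156 = 0.3118
B_II = 1 / 0.3118 = 3.2072
Σp_Iᵢ² = 0.14² + 0.04² + 0.29² + 0.28² + 0.25² = 0.0196 + 0.0016 + 0.0841 + 0.0784 + 0.0625 = 0.2462
B_I = 1 / 0.2462 = 4.0617
Σp_IVᵢ² = 0.22² + 0.38² + 0.02² + 0.17² + 0.21² = 0.0484 + 0.1444 + 0.0004 + 0.0289 + 0.0441 = 0.2662
B_IV = 1 / 0.2662 = 3.7566
Ranking by B (broadest → narrowest): morphospecies I (4.06) > morphospecies IV (3.76) > morphospecies II (3.21) > morphospecies III (1.72)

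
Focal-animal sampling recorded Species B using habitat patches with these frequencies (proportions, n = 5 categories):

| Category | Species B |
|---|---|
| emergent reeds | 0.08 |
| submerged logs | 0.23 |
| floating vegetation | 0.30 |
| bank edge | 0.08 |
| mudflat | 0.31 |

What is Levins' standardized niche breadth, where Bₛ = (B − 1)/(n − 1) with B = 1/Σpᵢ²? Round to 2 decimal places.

Σpᵢ² = 0.08² + 0.23² + 0.30² + 0.08² + 0.31² = 0.0064 + 0.0529 + 0.0900 + 0.0064 + 0.0961 = 0.2518
B = 1 / 0.2518 = 3.9714
Bₛ = (B − 1)/(n − 1) = (3.9714 − 1)/(5 − 1) = 2.9714/4 = 0.7429

0.74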